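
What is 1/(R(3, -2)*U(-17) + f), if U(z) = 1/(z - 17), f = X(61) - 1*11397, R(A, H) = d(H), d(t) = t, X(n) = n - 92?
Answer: -17/194275 ≈ -8.7505e-5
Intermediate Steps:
X(n) = -92 + n
R(A, H) = H
f = -11428 (f = (-92 + 61) - 1*11397 = -31 - 11397 = -11428)
U(z) = 1/(-17 + z)
1/(R(3, -2)*U(-17) + f) = 1/(-2/(-17 - 17) - 11428) = 1/(-2/(-34) - 11428) = 1/(-2*(-1/34) - 11428) = 1/(1/17 - 11428) = 1/(-194275/17) = -17/194275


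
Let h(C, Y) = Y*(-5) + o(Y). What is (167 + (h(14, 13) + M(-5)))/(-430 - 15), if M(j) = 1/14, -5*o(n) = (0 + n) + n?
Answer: -6781/31150 ≈ -0.21769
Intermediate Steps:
o(n) = -2*n/5 (o(n) = -((0 + n) + n)/5 = -(n + n)/5 = -2*n/5)
M(j) = 1/14
h(C, Y) = -27*Y/5 (h(C, Y) = Y*(-5) - 2*Y/5 = -5*Y - 2*Y/5 = -27*Y/5)
(167 + (h(14, 13) + M(-5)))/(-430 - 15) = (167 + (-27/5*13 + 1/14))/(-430 - 15) = (167 + (-351/5 + 1/14))/(-445) = (167 - 4909/70)*(-1/445) = (6781/70)*(-1/445) = -6781/31150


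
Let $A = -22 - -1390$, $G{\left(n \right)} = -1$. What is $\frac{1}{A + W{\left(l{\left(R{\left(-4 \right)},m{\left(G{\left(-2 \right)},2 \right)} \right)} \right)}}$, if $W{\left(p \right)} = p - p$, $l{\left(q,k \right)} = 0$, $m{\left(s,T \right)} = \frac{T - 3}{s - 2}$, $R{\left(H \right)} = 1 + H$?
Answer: $\frac{1}{1368} \approx 0.00073099$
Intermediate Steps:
$m{\left(s,T \right)} = \frac{-3 + T}{-2 + s}$
$W{\left(p \right)} = 0$
$A = 1368$ ($A = -22 + 1390 = 1368$)
$\frac{1}{A + W{\left(l{\left(R{\left(-4 \right)},m{\left(G{\left(-2 \right)},2 \right)} \right)} \right)}} = \frac{1}{1368 + 0} = \frac{1}{1368}$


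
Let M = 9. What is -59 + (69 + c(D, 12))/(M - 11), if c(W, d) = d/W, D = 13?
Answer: -2443/26 ≈ -93.962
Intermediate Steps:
-59 + (69 + c(D, 12))/(M - 11) = -59 + (69 + 12/13)/(9 - 11) = -59 + (69 + 12*(1/13))/(-2) = -59 + (69 + 12/13)*(-1/2) = -59 + (909/13)*(-1/2) = -59 - 909/26 = -2443/26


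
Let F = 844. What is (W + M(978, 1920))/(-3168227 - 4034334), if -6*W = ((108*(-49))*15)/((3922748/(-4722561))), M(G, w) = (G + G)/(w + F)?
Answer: 21585701929479/9761698872260474 ≈ 0.0022113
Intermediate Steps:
M(G, w) = 2*G/(844 + w) (M(G, w) = (G + G)/(w + 844) = (2*G)/(844 + w) = 2*G/(844 + w))
W = -31239741015/1961374 (W = -(108*(-49))*15/(6*(3922748/(-4722561))) = -(-5292*15)/(6*(3922748*(-1/4722561))) = -(-13230)/(-3922748/4722561) = -(-13230)*(-4722561)/3922748 = -⅙*93719223045/980687 = -31239741015/1961374 ≈ -15927.)
(W + M(978, 1920))/(-3168227 - 4034334) = (-31239741015/1961374 + 2*978/(844 + 1920))/(-3168227 - 4034334) = (-31239741015/1961374 + 2*978/2764)/(-7202561) = (-31239741015/1961374 + 2*978*(1/2764))*(-1/7202561) = (-31239741015/1961374 + 489/691)*(-1/7202561) = -21585701929479/1355309434*(-1/7202561) = 21585701929479/9761698872260474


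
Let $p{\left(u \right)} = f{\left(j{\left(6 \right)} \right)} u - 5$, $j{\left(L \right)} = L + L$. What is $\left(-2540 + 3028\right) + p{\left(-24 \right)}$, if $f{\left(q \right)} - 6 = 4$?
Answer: $243$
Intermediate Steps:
$j{\left(L \right)} = 2 L$
$f{\left(q \right)} = 10$ ($f{\left(q \right)} = 6 + 4 = 10$)
$p{\left(u \right)} = -5 + 10 u$ ($p{\left(u \right)} = 10 u - 5 = -5 + 10 u$)
$\left(-2540 + 3028\right) + p{\left(-24 \right)} = \left(-2540 + 3028\right) + \left(-5 + 10 \left(-24\right)\right) = 488 - 245 = 243$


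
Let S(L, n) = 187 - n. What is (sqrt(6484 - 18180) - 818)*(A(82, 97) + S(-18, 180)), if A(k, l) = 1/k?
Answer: -235175/41 + 1150*I*sqrt(731)/41 ≈ -5736.0 + 758.36*I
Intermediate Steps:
(sqrt(6484 - 18180) - 818)*(A(82, 97) + S(-18, 180)) = (sqrt(6484 - 18180) - 818)*(1/82 + (187 - 1*180)) = (sqrt(-11696) - 818)*(1/82 + (187 - 180)) = (4*I*sqrt(731) - 818)*(1/82 + 7) = (-818 + 4*I*sqrt(731))*(575/82) = -235175/41 + 1150*I*sqrt(731)/41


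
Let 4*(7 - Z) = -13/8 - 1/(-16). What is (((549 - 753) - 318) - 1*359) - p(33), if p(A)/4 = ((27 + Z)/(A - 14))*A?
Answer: -340457/304 ≈ -1119.9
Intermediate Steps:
Z = 473/64 (Z = 7 - (-13/8 - 1/(-16))/4 = 7 - (-13*⅛ - 1*(-1/16))/4 = 7 - (-13/8 + 1/16)/4 = 7 - ¼*(-25/16) = 7 + 25/64 = 473/64 ≈ 7.3906)
p(A) = 2201*A/(16*(-14 + A)) (p(A) = 4*(((27 + 473/64)/(A - 14))*A) = 4*((2201/(64*(-14 + A)))*A) = 4*(2201*A/(64*(-14 + A))) = 2201*A/(16*(-14 + A)))
(((549 - 753) - 318) - 1*359) - p(33) = (((549 - 753) - 318) - 1*359) - 2201*33/(16*(-14 + 33)) = ((-204 - 318) - 359) - 2201*33/(16*19) = (-522 - 359) - 2201*33/(16*19) = -881 - 1*72633/304 = -881 - 72633/304 = -340457/304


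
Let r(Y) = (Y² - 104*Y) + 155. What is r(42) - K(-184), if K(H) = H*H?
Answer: -36305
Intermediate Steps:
K(H) = H²
r(Y) = 155 + Y² - 104*Y
r(42) - K(-184) = (155 + 42² - 104*42) - 1*(-184)² = (155 + 1764 - 4368) - 1*33856 = -2449 - 33856 = -36305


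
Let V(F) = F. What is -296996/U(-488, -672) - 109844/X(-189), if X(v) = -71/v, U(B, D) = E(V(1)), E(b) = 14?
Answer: -22266710/71 ≈ -3.1362e+5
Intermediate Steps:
U(B, D) = 14
-296996/U(-488, -672) - 109844/X(-189) = -296996/14 - 109844/((-71/(-189))) = -296996*1/14 - 109844/((-71*(-1/189))) = -21214 - 109844/71/189 = -21214 - 109844*189/71 = -21214 - 20760516/71 = -22266710/71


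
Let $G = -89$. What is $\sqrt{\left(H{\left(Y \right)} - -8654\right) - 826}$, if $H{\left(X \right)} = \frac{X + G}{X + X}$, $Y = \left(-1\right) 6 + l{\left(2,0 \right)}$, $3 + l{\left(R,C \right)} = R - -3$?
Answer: $\frac{\sqrt{125434}}{4} \approx 88.542$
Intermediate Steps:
$l{\left(R,C \right)} = R$ ($l{\left(R,C \right)} = -3 + \left(R - -3\right) = -3 + \left(R + 3\right) = -3 + \left(3 + R\right) = R$)
$Y = -4$ ($Y = \left(-1\right) 6 + 2 = -6 + 2 = -4$)
$H{\left(X \right)} = \frac{-89 + X}{2 X}$ ($H{\left(X \right)} = \frac{X - 89}{X + X} = \frac{-89 + X}{2 X}$)
$\sqrt{\left(H{\left(Y \right)} - -8654\right) - 826} = \sqrt{\left(\frac{-89 - 4}{2 \left(-4\right)} - -8654\right) - 826} = \sqrt{\left(\frac{1}{2} \left(- \frac{1}{4}\right) \left(-93\right) + 8654\right) - 826} = \sqrt{\left(\frac{93}{8} + 8654\right) - 826} = \sqrt{\frac{69325}{8} - 826} = \sqrt{\frac{62717}{8}} = \frac{\sqrt{125434}}{4}$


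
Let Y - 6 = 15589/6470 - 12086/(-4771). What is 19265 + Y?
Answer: 595016929809/30868370 ≈ 19276.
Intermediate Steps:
Y = 337781759/30868370 (Y = 6 + (15589/6470 - 12086/(-4771)) = 6 + (15589*(1/6470) - 12086*(-1/4771)) = 6 + (15589/6470 + 12086/4771) = 6 + 152571539/30868370 = 337781759/30868370 ≈ 10.943)
19265 + Y = 19265 + 337781759/30868370 = 595016929809/30868370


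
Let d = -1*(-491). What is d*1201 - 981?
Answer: 588710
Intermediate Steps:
d = 491
d*1201 - 981 = 491*1201 - 981 = 589691 - 981 = 588710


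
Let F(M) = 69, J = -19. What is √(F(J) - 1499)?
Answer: I*√1430 ≈ 37.815*I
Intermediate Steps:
√(F(J) - 1499) = √(69 - 1499) = √(-1430) = I*√1430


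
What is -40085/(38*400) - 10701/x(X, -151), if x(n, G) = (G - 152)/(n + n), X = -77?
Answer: -1670736437/307040 ≈ -5441.4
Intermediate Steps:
x(n, G) = (-152 + G)/(2*n) (x(n, G) = (-152 + G)/((2*n)) = (-152 + G)*(1/(2*n)) = (-152 + G)/(2*n))
-40085/(38*400) - 10701/x(X, -151) = -40085/(38*400) - 10701*(-154/(-152 - 151)) = -40085/15200 - 10701/((½)*(-1/77)*(-303)) = -40085*1/15200 - 10701/303/154 = -8017/3040 - 10701*154/303 = -8017/3040 - 549318/101 = -1670736437/307040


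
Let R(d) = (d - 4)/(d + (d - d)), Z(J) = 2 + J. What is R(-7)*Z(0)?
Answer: 22/7 ≈ 3.1429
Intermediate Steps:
R(d) = (-4 + d)/d (R(d) = (-4 + d)/(d + 0) = (-4 + d)/d)
R(-7)*Z(0) = ((-4 - 7)/(-7))*(2 + 0) = -⅐*(-11)*2 = (11/7)*2 = 22/7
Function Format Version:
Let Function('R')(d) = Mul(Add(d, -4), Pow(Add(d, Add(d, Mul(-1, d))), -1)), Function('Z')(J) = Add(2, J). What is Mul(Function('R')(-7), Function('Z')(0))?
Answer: Rational(22, 7) ≈ 3.1429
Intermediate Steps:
Function('R')(d) = Mul(Pow(d, -1), Add(-4, d)) (Function('R')(d) = Mul(Add(-4, d), Pow(Add(d, 0), -1)) = Mul(Add(-4, d), Pow(d, -1)) = Mul(Pow(d, -1), Add(-4, d)))
Mul(Function('R')(-7), Function('Z')(0)) = Mul(Mul(Pow(-7, -1), Add(-4, -7)), Add(2, 0)) = Mul(Mul(Rational(-1, 7), -11), 2) = Mul(Rational(11, 7), 2) = Rational(22, 7)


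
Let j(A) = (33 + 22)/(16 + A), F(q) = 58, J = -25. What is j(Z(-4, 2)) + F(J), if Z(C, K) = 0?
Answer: 983/16 ≈ 61.438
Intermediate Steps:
j(A) = 55/(16 + A)
j(Z(-4, 2)) + F(J) = 55/(16 + 0) + 58 = 55/16 + 58 = 983/16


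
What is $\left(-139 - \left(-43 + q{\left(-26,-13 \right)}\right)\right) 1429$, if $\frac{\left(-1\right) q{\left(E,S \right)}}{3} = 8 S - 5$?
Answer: $-604467$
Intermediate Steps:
$q{\left(E,S \right)} = 15 - 24 S$ ($q{\left(E,S \right)} = - 3 \left(8 S - 5\right) = - 3 \left(-5 + 8 S\right) = 15 - 24 S$)
$\left(-139 - \left(-43 + q{\left(-26,-13 \right)}\right)\right) 1429 = \left(-139 + \left(43 - \left(15 - -312\right)\right)\right) 1429 = \left(-139 + \left(43 - \left(15 + 312\right)\right)\right) 1429 = \left(-139 + \left(43 - 327\right)\right) 1429 = \left(-139 - 284\right) 1429 = \left(-423\right) 1429 = -604467$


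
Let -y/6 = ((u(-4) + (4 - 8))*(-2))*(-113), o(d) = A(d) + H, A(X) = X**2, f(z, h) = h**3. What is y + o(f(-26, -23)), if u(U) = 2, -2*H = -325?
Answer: 296077527/2 ≈ 1.4804e+8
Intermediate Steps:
H = 325/2 (H = -1/2*(-325) = 325/2 ≈ 162.50)
o(d) = 325/2 + d**2 (o(d) = d**2 + 325/2 = 325/2 + d**2)
y = 2712 (y = -6*(2 + (4 - 8))*(-2)*(-113) = -6*(2 - 4)*(-2)*(-113) = -6*(-2*(-2))*(-113) = -24*(-113) = -6*(-452) = 2712)
y + o(f(-26, -23)) = 2712 + (325/2 + ((-23)**3)**2) = 2712 + (325/2 + (-12167)**2) = 2712 + (325/2 + 148035889) = 2712 + 296072103/2 = 296077527/2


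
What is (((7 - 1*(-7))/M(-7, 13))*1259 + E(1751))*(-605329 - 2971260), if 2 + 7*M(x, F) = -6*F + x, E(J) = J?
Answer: -103560134495/87 ≈ -1.1903e+9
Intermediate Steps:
M(x, F) = -2/7 - 6*F/7 + x/7 (M(x, F) = -2/7 + (-6*F + x)/7 = -2/7 + (x - 6*F)/7 = -2/7 + (-6*F/7 + x/7) = -2/7 - 6*F/7 + x/7)
(((7 - 1*(-7))/M(-7, 13))*1259 + E(1751))*(-605329 - 2971260) = (((7 - 1*(-7))/(-2/7 - 6/7*13 + (⅐)*(-7)))*1259 + 1751)*(-605329 - 2971260) = (((7 + 7)/(-2/7 - 78/7 - 1))*1259 + 1751)*(-3576589) = ((14/(-87/7))*1259 + 1751)*(-3576589) = ((14*(-7/87))*1259 + 1751)*(-3576589) = (-98/87*1259 + 1751)*(-3576589) = (-123382/87 + 1751)*(-3576589) = (28955/87)*(-3576589) = -103560134495/87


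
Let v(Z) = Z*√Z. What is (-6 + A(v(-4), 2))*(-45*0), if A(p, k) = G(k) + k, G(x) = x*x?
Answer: 0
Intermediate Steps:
G(x) = x²
v(Z) = Z^(3/2)
A(p, k) = k + k² (A(p, k) = k² + k = k + k²)
(-6 + A(v(-4), 2))*(-45*0) = (-6 + 2*(1 + 2))*(-45*0) = (-6 + 2*3)*0 = (-6 + 6)*0 = 0*0 = 0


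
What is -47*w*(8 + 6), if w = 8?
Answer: -5264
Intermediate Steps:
-47*w*(8 + 6) = -376*(8 + 6) = -376*14 = -47*112 = -5264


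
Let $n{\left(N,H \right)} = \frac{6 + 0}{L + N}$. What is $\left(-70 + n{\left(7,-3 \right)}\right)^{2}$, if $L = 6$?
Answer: $\frac{817216}{169} \approx 4835.6$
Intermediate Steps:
$n{\left(N,H \right)} = \frac{6}{6 + N}$ ($n{\left(N,H \right)} = \frac{6 + 0}{6 + N} = \frac{6}{6 + N}$)
$\left(-70 + n{\left(7,-3 \right)}\right)^{2} = \left(-70 + \frac{6}{6 + 7}\right)^{2} = \left(-70 + \frac{6}{13}\right)^{2} = \left(- \frac{904}{13}\right)^{2} = \frac{817216}{169}$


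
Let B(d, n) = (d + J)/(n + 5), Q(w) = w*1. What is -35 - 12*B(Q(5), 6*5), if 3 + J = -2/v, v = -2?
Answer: -1261/35 ≈ -36.029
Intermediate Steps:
J = -2 (J = -3 - 2/(-2) = -3 - 2*(-1/2) = -3 + 1 = -2)
Q(w) = w
B(d, n) = (-2 + d)/(5 + n) (B(d, n) = (d - 2)/(n + 5) = (-2 + d)/(5 + n))
-35 - 12*B(Q(5), 6*5) = -35 - 12*(-2 + 5)/(5 + 6*5) = -35 - 12*3/(5 + 30) = -35 - 12*3/35 = -35 - 36/35 = -1261/35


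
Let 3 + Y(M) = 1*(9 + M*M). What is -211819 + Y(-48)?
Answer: -209509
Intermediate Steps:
Y(M) = 6 + M² (Y(M) = -3 + 1*(9 + M*M) = -3 + 1*(9 + M²) = -3 + (9 + M²) = 6 + M²)
-211819 + Y(-48) = -211819 + (6 + (-48)²) = -211819 + (6 + 2304) = -211819 + 2310 = -209509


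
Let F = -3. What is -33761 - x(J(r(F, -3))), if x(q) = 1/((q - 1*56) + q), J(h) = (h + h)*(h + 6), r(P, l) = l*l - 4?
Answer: -5536805/164 ≈ -33761.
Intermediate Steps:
r(P, l) = -4 + l**2 (r(P, l) = l**2 - 4 = -4 + l**2)
J(h) = 2*h*(6 + h) (J(h) = (2*h)*(6 + h) = 2*h*(6 + h))
x(q) = 1/(-56 + 2*q) (x(q) = 1/((q - 56) + q) = 1/((-56 + q) + q) = 1/(-56 + 2*q))
-33761 - x(J(r(F, -3))) = -33761 - 1/(2*(-28 + 2*(-4 + (-3)**2)*(6 + (-4 + (-3)**2)))) = -33761 - 1/(2*(-28 + 2*(-4 + 9)*(6 + (-4 + 9)))) = -33761 - 1/(2*(-28 + 2*5*(6 + 5))) = -33761 - 1/(2*(-28 + 2*5*11)) = -33761 - 1/(2*(-28 + 110)) = -33761 - 1/(2*82) = -33761 - 1*1/164 = -33761 - 1/164 = -5536805/164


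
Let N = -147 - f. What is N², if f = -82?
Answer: 4225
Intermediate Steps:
N = -65 (N = -147 - 1*(-82) = -147 + 82 = -65)
N² = (-65)² = 4225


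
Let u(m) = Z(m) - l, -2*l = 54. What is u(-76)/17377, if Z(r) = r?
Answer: -49/17377 ≈ -0.0028198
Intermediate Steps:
l = -27 (l = -½*54 = -27)
u(m) = 27 + m (u(m) = m - 1*(-27) = m + 27 = 27 + m)
u(-76)/17377 = (27 - 76)/17377 = -49*1/17377 = -49/17377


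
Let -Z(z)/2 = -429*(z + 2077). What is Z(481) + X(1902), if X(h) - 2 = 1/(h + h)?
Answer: 8348889865/3804 ≈ 2.1948e+6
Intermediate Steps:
X(h) = 2 + 1/(2*h) (X(h) = 2 + 1/(h + h) = 2 + 1/(2*h))
Z(z) = 1782066 + 858*z (Z(z) = -(-858)*(z + 2077) = -(-858)*(2077 + z) = -2*(-891033 - 429*z) = 1782066 + 858*z)
Z(481) + X(1902) = (1782066 + 858*481) + (2 + (½)/1902) = (1782066 + 412698) + (2 + (½)*(1/1902)) = 2194764 + (2 + 1/3804) = 2194764 + 7609/3804 = 8348889865/3804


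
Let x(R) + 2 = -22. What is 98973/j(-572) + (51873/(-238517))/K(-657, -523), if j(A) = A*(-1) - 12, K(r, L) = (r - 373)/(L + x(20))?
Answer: 347129365641/1965380080 ≈ 176.62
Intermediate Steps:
x(R) = -24 (x(R) = -2 - 22 = -24)
K(r, L) = (-373 + r)/(-24 + L) (K(r, L) = (r - 373)/(L - 24) = (-373 + r)/(-24 + L))
j(A) = -12 - A (j(A) = -A - 12 = -12 - A)
98973/j(-572) + (51873/(-238517))/K(-657, -523) = 98973/(-12 - 1*(-572)) + (51873/(-238517))/(((-373 - 657)/(-24 - 523))) = 98973/(-12 + 572) + (51873*(-1/238517))/((-1030/(-547))) = 98973/560 - 51873/(238517*((-1/547*(-1030)))) = 98973*(1/560) - 51873/(238517*1030/547) = 14139/80 - 51873/238517*547/1030 = 14139/80 - 28374531/245672510 = 347129365641/1965380080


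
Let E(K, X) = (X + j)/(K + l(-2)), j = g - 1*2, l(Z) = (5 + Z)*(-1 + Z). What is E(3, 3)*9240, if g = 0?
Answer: -1540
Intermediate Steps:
l(Z) = (-1 + Z)*(5 + Z)
j = -2 (j = 0 - 1*2 = 0 - 2 = -2)
E(K, X) = (-2 + X)/(-9 + K) (E(K, X) = (X - 2)/(K + (-5 + (-2)² + 4*(-2))) = (-2 + X)/(K + (-5 + 4 - 8)) = (-2 + X)/(K - 9) = (-2 + X)/(-9 + K))
E(3, 3)*9240 = ((-2 + 3)/(-9 + 3))*9240 = (1/(-6))*9240 = -⅙*1*9240 = -⅙*9240 = -1540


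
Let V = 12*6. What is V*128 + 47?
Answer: 9263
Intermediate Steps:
V = 72
V*128 + 47 = 72*128 + 47 = 9216 + 47 = 9263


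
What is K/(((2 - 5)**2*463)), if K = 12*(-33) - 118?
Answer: -514/4167 ≈ -0.12335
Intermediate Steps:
K = -514 (K = -396 - 118 = -514)
K/(((2 - 5)**2*463)) = -514*1/(463*(2 - 5)**2) = -514/((-3)**2*463) = -514/(9*463) = -514/4167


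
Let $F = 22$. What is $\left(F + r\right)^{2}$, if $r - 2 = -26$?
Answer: $4$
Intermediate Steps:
$r = -24$ ($r = 2 - 26 = -24$)
$\left(F + r\right)^{2} = \left(22 - 24\right)^{2} = \left(-2\right)^{2} = 4$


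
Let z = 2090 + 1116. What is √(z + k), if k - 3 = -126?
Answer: √3083 ≈ 55.525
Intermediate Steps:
k = -123 (k = 3 - 126 = -123)
z = 3206
√(z + k) = √(3206 - 123) = √3083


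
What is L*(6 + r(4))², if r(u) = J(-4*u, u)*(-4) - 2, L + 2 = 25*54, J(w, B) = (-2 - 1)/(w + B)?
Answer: 12132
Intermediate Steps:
J(w, B) = -3/(B + w)
L = 1348 (L = -2 + 25*54 = -2 + 1350 = 1348)
r(u) = -2 - 4/u (r(u) = -3/(u - 4*u)*(-4) - 2 = -3*(-1/(3*u))*(-4) - 2 = -(-1)/u*(-4) - 2 = -4/u - 2 = -2 - 4/u)
L*(6 + r(4))² = 1348*(6 + (-2 - 4/4))² = 1348*(6 + (-2 - 4*¼))² = 1348*(6 + (-2 - 1))² = 1348*(6 - 3)² = 1348*3² = 1348*9 = 12132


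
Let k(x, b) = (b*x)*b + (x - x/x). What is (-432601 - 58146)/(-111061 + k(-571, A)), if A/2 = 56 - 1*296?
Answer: 490747/131670033 ≈ 0.0037271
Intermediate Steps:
A = -480 (A = 2*(56 - 1*296) = 2*(56 - 296) = 2*(-240) = -480)
k(x, b) = -1 + x + x*b² (k(x, b) = x*b² + (x - 1*1) = x*b² + (x - 1) = x*b² + (-1 + x) = -1 + x + x*b²)
(-432601 - 58146)/(-111061 + k(-571, A)) = (-432601 - 58146)/(-111061 + (-1 - 571 - 571*(-480)²)) = -490747/(-111061 + (-1 - 571 - 571*230400)) = -490747/(-111061 + (-1 - 571 - 131558400)) = -490747/(-111061 - 131558972) = -490747/(-131670033) = -490747*(-1/131670033) = 490747/131670033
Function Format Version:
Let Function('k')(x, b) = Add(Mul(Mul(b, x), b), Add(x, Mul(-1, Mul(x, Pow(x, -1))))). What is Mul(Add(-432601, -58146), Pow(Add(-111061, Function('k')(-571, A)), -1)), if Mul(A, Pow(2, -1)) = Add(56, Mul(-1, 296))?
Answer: Rational(490747, 131670033) ≈ 0.0037271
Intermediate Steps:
A = -480 (A = Mul(2, Add(56, Mul(-1, 296))) = Mul(2, Add(56, -296)) = Mul(2, -240) = -480)
Function('k')(x, b) = Add(-1, x, Mul(x, Pow(b, 2))) (Function('k')(x, b) = Add(Mul(x, Pow(b, 2)), Add(x, Mul(-1, 1))) = Add(Mul(x, Pow(b, 2)), Add(x, -1)) = Add(Mul(x, Pow(b, 2)), Add(-1, x)) = Add(-1, x, Mul(x, Pow(b, 2))))
Mul(Add(-432601, -58146), Pow(Add(-111061, Function('k')(-571, A)), -1)) = Mul(Add(-432601, -58146), Pow(Add(-111061, Add(-1, -571, Mul(-571, Pow(-480, 2)))), -1)) = Mul(-490747, Pow(Add(-111061, Add(-1, -571, Mul(-571, 230400))), -1)) = Mul(-490747, Pow(Add(-111061, Add(-1, -571, -131558400)), -1)) = Mul(-490747, Pow(Add(-111061, -131558972), -1)) = Mul(-490747, Pow(-131670033, -1)) = Mul(-490747, Rational(-1, 131670033)) = Rational(490747, 131670033)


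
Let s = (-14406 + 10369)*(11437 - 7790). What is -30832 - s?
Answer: 14692107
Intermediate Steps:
s = -14722939 (s = -4037*3647 = -14722939)
-30832 - s = -30832 - 1*(-14722939) = -30832 + 14722939 = 14692107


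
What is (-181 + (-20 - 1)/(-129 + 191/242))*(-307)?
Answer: 1722517135/31027 ≈ 55517.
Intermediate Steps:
(-181 + (-20 - 1)/(-129 + 191/242))*(-307) = (-181 - 21/(-129 + 191*(1/242)))*(-307) = (-181 - 21/(-129 + 191/242))*(-307) = (-181 - 21/(-31027/242))*(-307) = (-181 - 21*(-242/31027))*(-307) = (-181 + 5082/31027)*(-307) = -5610805/31027*(-307) = 1722517135/31027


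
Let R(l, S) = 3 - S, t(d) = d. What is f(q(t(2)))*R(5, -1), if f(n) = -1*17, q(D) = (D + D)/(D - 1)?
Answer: -68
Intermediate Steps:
q(D) = 2*D/(-1 + D) (q(D) = (2*D)/(-1 + D) = 2*D/(-1 + D))
f(n) = -17
f(q(t(2)))*R(5, -1) = -17*(3 - 1*(-1)) = -17*(3 + 1) = -17*4 = -68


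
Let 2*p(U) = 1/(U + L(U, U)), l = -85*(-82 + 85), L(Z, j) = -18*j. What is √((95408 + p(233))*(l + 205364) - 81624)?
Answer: 7*√25063475485558566/7922 ≈ 1.3989e+5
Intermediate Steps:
l = -255 (l = -85*3 = -255)
p(U) = -1/(34*U) (p(U) = 1/(2*(U - 18*U)) = 1/(2*((-17*U))) = (-1/(17*U))/2 = -1/(34*U))
√((95408 + p(233))*(l + 205364) - 81624) = √((95408 - 1/34/233)*(-255 + 205364) - 81624) = √((95408 - 1/34*1/233)*205109 - 81624) = √((95408 - 1/7922)*205109 - 81624) = √((755822175/7922)*205109 - 81624) = √(155025930492075/7922 - 81624) = √(155025283866747/7922) = 7*√25063475485558566/7922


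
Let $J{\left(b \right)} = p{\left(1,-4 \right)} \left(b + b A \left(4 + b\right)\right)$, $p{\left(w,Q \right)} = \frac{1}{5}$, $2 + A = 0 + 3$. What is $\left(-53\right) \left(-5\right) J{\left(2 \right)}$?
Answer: $742$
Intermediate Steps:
$A = 1$ ($A = -2 + \left(0 + 3\right) = -2 + 3 = 1$)
$p{\left(w,Q \right)} = \frac{1}{5}$
$J{\left(b \right)} = \frac{b}{5} + \frac{b \left(4 + b\right)}{5}$ ($J{\left(b \right)} = \frac{b + b 1 \left(4 + b\right)}{5} = \frac{b + b \left(4 + b\right)}{5} = \frac{b}{5} + \frac{b \left(4 + b\right)}{5}$)
$\left(-53\right) \left(-5\right) J{\left(2 \right)} = \left(-53\right) \left(-5\right) \frac{1}{5} \cdot 2 \left(5 + 2\right) = 265 \cdot \frac{1}{5} \cdot 2 \cdot 7 = 265 \cdot \frac{14}{5} = 742$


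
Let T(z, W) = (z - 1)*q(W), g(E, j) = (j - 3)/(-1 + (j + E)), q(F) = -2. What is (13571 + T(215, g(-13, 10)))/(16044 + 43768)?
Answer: 13143/59812 ≈ 0.21974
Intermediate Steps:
g(E, j) = (-3 + j)/(-1 + E + j) (g(E, j) = (-3 + j)/(-1 + (E + j)) = (-3 + j)/(-1 + E + j))
T(z, W) = 2 - 2*z (T(z, W) = (z - 1)*(-2) = (-1 + z)*(-2) = 2 - 2*z)
(13571 + T(215, g(-13, 10)))/(16044 + 43768) = (13571 + (2 - 2*215))/(16044 + 43768) = (13571 + (2 - 430))/59812 = (13571 - 428)*(1/59812) = 13143*(1/59812) = 13143/59812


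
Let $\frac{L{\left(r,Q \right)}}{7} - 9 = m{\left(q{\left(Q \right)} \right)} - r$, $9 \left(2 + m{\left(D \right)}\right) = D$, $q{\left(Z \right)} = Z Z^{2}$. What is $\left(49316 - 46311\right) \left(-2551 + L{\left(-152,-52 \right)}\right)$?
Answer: $- \frac{2996579990}{9} \approx -3.3295 \cdot 10^{8}$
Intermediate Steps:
$q{\left(Z \right)} = Z^{3}$
$m{\left(D \right)} = -2 + \frac{D}{9}$
$L{\left(r,Q \right)} = 49 - 7 r + \frac{7 Q^{3}}{9}$ ($L{\left(r,Q \right)} = 63 + 7 \left(\left(-2 + \frac{Q^{3}}{9}\right) - r\right) = 63 + 7 \left(-2 - r + \frac{Q^{3}}{9}\right) = 63 - \left(14 + 7 r - \frac{7 Q^{3}}{9}\right) = 49 - 7 r + \frac{7 Q^{3}}{9}$)
$\left(49316 - 46311\right) \left(-2551 + L{\left(-152,-52 \right)}\right) = \left(49316 - 46311\right) \left(-2551 + \left(49 - -1064 + \frac{7 \left(-52\right)^{3}}{9}\right)\right) = 3005 \left(-2551 + \left(49 + 1064 + \frac{7}{9} \left(-140608\right)\right)\right) = 3005 \left(-2551 + \left(49 + 1064 - \frac{984256}{9}\right)\right) = 3005 \left(-2551 - \frac{974239}{9}\right) = 3005 \left(- \frac{997198}{9}\right) = - \frac{2996579990}{9}$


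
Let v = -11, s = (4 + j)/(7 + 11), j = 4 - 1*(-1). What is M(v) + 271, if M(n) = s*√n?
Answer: 271 + I*√11/2 ≈ 271.0 + 1.6583*I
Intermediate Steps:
j = 5 (j = 4 + 1 = 5)
s = ½ (s = (4 + 5)/(7 + 11) = 9/18 = 9*(1/18) = ½ ≈ 0.50000)
M(n) = √n/2
M(v) + 271 = √(-11)/2 + 271 = (I*√11)/2 + 271 = I*√11/2 + 271 = 271 + I*√11/2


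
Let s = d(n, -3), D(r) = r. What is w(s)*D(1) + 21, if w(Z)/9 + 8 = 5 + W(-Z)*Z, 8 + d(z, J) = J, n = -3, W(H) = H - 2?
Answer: -897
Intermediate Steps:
W(H) = -2 + H
d(z, J) = -8 + J
s = -11 (s = -8 - 3 = -11)
w(Z) = -27 + 9*Z*(-2 - Z) (w(Z) = -72 + 9*(5 + (-2 - Z)*Z) = -72 + 9*(5 + Z*(-2 - Z)) = -72 + (45 + 9*Z*(-2 - Z)) = -27 + 9*Z*(-2 - Z))
w(s)*D(1) + 21 = (-27 - 9*(-11)*(2 - 11))*1 + 21 = (-27 - 9*(-11)*(-9))*1 + 21 = (-27 - 891)*1 + 21 = -918*1 + 21 = -918 + 21 = -897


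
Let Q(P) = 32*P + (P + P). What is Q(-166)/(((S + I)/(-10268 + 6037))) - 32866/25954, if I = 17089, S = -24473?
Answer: -77502259675/23955542 ≈ -3235.3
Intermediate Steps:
Q(P) = 34*P (Q(P) = 32*P + 2*P = 34*P)
Q(-166)/(((S + I)/(-10268 + 6037))) - 32866/25954 = (34*(-166))/(((-24473 + 17089)/(-10268 + 6037))) - 32866/25954 = -5644/((-7384/(-4231))) - 32866*1/25954 = -5644/((-7384*(-1/4231))) - 16433/12977 = -5644/7384/4231 - 16433/12977 = -5644*4231/7384 - 16433/12977 = -5969941/1846 - 16433/12977 = -77502259675/23955542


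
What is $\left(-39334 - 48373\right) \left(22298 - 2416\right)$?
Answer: $-1743790574$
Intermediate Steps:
$\left(-39334 - 48373\right) \left(22298 - 2416\right) = \left(-87707\right) 19882 = -1743790574$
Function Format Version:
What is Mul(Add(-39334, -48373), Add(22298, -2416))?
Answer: -1743790574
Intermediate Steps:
Mul(Add(-39334, -48373), Add(22298, -2416)) = Mul(-87707, 19882) = -1743790574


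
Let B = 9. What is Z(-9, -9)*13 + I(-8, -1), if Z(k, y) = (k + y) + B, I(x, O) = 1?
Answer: -116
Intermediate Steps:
Z(k, y) = 9 + k + y (Z(k, y) = (k + y) + 9 = 9 + k + y)
Z(-9, -9)*13 + I(-8, -1) = (9 - 9 - 9)*13 + 1 = -9*13 + 1 = -117 + 1 = -116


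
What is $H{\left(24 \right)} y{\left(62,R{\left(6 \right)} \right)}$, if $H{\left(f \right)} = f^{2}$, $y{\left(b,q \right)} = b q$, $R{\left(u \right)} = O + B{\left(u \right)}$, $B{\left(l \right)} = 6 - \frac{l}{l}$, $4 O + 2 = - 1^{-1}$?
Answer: $151776$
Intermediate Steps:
$O = - \frac{3}{4}$ ($O = - \frac{1}{2} + \frac{\left(-1\right) 1^{-1}}{4} = - \frac{1}{2} + \frac{\left(-1\right) 1}{4} = - \frac{1}{2} + \frac{1}{4} \left(-1\right) = - \frac{1}{2} - \frac{1}{4} = - \frac{3}{4} \approx -0.75$)
$B{\left(l \right)} = 5$ ($B{\left(l \right)} = 6 - 1 = 5$)
$R{\left(u \right)} = \frac{17}{4}$ ($R{\left(u \right)} = - \frac{3}{4} + 5 = \frac{17}{4}$)
$H{\left(24 \right)} y{\left(62,R{\left(6 \right)} \right)} = 24^{2} \cdot 62 \cdot \frac{17}{4} = 576 \cdot \frac{527}{2} = 151776$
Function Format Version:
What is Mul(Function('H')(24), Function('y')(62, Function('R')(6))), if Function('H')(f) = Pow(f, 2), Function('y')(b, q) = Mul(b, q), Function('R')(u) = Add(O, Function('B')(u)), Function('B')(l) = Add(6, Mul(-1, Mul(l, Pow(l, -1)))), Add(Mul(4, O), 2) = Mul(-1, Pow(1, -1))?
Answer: 151776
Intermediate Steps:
O = Rational(-3, 4) (O = Add(Rational(-1, 2), Mul(Rational(1, 4), Mul(-1, Pow(1, -1)))) = Add(Rational(-1, 2), Mul(Rational(1, 4), Mul(-1, 1))) = Add(Rational(-1, 2), Mul(Rational(1, 4), -1)) = Add(Rational(-1, 2), Rational(-1, 4)) = Rational(-3, 4) ≈ -0.75000)
Function('B')(l) = 5 (Function('B')(l) = Add(6, Mul(-1, 1)) = Add(6, -1) = 5)
Function('R')(u) = Rational(17, 4) (Function('R')(u) = Add(Rational(-3, 4), 5) = Rational(17, 4))
Mul(Function('H')(24), Function('y')(62, Function('R')(6))) = Mul(Pow(24, 2), Mul(62, Rational(17, 4))) = Mul(576, Rational(527, 2)) = 151776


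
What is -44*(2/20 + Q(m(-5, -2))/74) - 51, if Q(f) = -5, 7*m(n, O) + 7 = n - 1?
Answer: -9699/185 ≈ -52.427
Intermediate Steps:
m(n, O) = -8/7 + n/7 (m(n, O) = -1 + (n - 1)/7 = -1 + (-1 + n)/7 = -1 + (-⅐ + n/7) = -8/7 + n/7)
-44*(2/20 + Q(m(-5, -2))/74) - 51 = -44*(2/20 - 5/74) - 51 = -44*(2*(1/20) - 5*1/74) - 51 = -44*(⅒ - 5/74) - 51 = -44*6/185 - 51 = -264/185 - 51 = -9699/185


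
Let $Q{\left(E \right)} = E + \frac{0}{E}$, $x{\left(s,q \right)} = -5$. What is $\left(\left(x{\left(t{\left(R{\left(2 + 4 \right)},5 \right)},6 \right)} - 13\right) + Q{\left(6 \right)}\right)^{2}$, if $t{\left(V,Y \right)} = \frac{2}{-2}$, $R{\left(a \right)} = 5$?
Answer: $144$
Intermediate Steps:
$t{\left(V,Y \right)} = -1$ ($t{\left(V,Y \right)} = 2 \left(- \frac{1}{2}\right) = -1$)
$Q{\left(E \right)} = E$ ($Q{\left(E \right)} = E + 0 = E$)
$\left(\left(x{\left(t{\left(R{\left(2 + 4 \right)},5 \right)},6 \right)} - 13\right) + Q{\left(6 \right)}\right)^{2} = \left(\left(-5 - 13\right) + 6\right)^{2} = \left(-18 + 6\right)^{2} = \left(-12\right)^{2} = 144$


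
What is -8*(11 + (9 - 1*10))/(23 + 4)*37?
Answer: -2960/27 ≈ -109.63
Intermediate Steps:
-8*(11 + (9 - 1*10))/(23 + 4)*37 = -8*(11 + (9 - 10))/27*37 = -8*(11 - 1)/27*37 = -80/27*37 = -2960/27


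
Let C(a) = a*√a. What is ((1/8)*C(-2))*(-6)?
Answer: 3*I*√2/2 ≈ 2.1213*I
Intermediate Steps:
C(a) = a^(3/2)
((1/8)*C(-2))*(-6) = ((1/8)*(-2)^(3/2))*(-6) = ((1*(⅛))*(-2*I*√2))*(-6) = ((-2*I*√2)/8)*(-6) = -I*√2/4*(-6) = 3*I*√2/2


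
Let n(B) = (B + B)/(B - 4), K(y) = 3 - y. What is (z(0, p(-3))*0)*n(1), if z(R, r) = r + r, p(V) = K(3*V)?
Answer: 0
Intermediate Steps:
p(V) = 3 - 3*V
z(R, r) = 2*r
n(B) = 2*B/(-4 + B) (n(B) = (2*B)/(-4 + B) = 2*B/(-4 + B))
(z(0, p(-3))*0)*n(1) = ((2*(3 - 3*(-3)))*0)*(2*1/(-4 + 1)) = ((2*(3 + 9))*0)*(2*1/(-3)) = ((2*12)*0)*(2*1*(-⅓)) = (24*0)*(-⅔) = 0*(-⅔) = 0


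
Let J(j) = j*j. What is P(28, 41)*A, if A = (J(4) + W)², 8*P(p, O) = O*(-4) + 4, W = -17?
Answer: -20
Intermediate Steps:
J(j) = j²
P(p, O) = ½ - O/2 (P(p, O) = (O*(-4) + 4)/8 = (-4*O + 4)/8 = (4 - 4*O)/8 = ½ - O/2)
A = 1 (A = (4² - 17)² = (16 - 17)² = (-1)² = 1)
P(28, 41)*A = (½ - ½*41)*1 = (½ - 41/2)*1 = -20*1 = -20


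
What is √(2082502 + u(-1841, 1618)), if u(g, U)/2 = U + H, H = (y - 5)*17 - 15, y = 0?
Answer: 7*√42562 ≈ 1444.1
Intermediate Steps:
H = -100 (H = (0 - 5)*17 - 15 = -5*17 - 15 = -85 - 15 = -100)
u(g, U) = -200 + 2*U (u(g, U) = 2*(U - 100) = 2*(-100 + U) = -200 + 2*U)
√(2082502 + u(-1841, 1618)) = √(2082502 + (-200 + 2*1618)) = √(2082502 + (-200 + 3236)) = √(2082502 + 3036) = √2085538 = 7*√42562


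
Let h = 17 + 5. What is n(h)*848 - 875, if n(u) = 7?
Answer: 5061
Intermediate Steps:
h = 22
n(h)*848 - 875 = 7*848 - 875 = 5936 - 875 = 5061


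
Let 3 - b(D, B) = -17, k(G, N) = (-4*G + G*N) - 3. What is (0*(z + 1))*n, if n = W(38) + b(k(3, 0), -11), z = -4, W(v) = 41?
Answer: 0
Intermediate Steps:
k(G, N) = -3 - 4*G + G*N
b(D, B) = 20 (b(D, B) = 3 - 1*(-17) = 3 + 17 = 20)
n = 61 (n = 41 + 20 = 61)
(0*(z + 1))*n = (0*(-4 + 1))*61 = (0*(-3))*61 = 0*61 = 0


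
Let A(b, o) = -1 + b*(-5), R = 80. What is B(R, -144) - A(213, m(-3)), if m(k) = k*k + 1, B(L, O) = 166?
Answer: 1232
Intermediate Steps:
m(k) = 1 + k² (m(k) = k² + 1 = 1 + k²)
A(b, o) = -1 - 5*b
B(R, -144) - A(213, m(-3)) = 166 - (-1 - 5*213) = 166 - (-1 - 1065) = 166 - 1*(-1066) = 166 + 1066 = 1232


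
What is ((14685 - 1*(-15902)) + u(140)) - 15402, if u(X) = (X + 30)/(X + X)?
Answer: 425197/28 ≈ 15186.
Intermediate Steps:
u(X) = (30 + X)/(2*X) (u(X) = (30 + X)/((2*X)) = (30 + X)*(1/(2*X)) = (30 + X)/(2*X))
((14685 - 1*(-15902)) + u(140)) - 15402 = ((14685 - 1*(-15902)) + (1/2)*(30 + 140)/140) - 15402 = ((14685 + 15902) + (1/2)*(1/140)*170) - 15402 = (30587 + 17/28) - 15402 = 856453/28 - 15402 = 425197/28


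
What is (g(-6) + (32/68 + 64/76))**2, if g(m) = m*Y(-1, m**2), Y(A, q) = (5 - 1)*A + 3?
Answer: 5579044/104329 ≈ 53.475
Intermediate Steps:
Y(A, q) = 3 + 4*A (Y(A, q) = 4*A + 3 = 3 + 4*A)
g(m) = -m (g(m) = m*(3 + 4*(-1)) = m*(3 - 4) = m*(-1) = -m)
(g(-6) + (32/68 + 64/76))**2 = (-1*(-6) + (32/68 + 64/76))**2 = (6 + (32*(1/68) + 64*(1/76)))**2 = (6 + (8/17 + 16/19))**2 = (6 + 424/323)**2 = (2362/323)**2 = 5579044/104329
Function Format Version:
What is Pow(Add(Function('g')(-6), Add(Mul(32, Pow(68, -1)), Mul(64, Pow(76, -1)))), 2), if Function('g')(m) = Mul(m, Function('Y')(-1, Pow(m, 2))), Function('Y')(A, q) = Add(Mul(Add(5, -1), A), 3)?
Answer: Rational(5579044, 104329) ≈ 53.475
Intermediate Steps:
Function('Y')(A, q) = Add(3, Mul(4, A)) (Function('Y')(A, q) = Add(Mul(4, A), 3) = Add(3, Mul(4, A)))
Function('g')(m) = Mul(-1, m) (Function('g')(m) = Mul(m, Add(3, Mul(4, -1))) = Mul(m, Add(3, -4)) = Mul(m, -1) = Mul(-1, m))
Pow(Add(Function('g')(-6), Add(Mul(32, Pow(68, -1)), Mul(64, Pow(76, -1)))), 2) = Pow(Add(Mul(-1, -6), Add(Mul(32, Pow(68, -1)), Mul(64, Pow(76, -1)))), 2) = Pow(Add(6, Add(Mul(32, Rational(1, 68)), Mul(64, Rational(1, 76)))), 2) = Pow(Add(6, Add(Rational(8, 17), Rational(16, 19))), 2) = Pow(Add(6, Rational(424, 323)), 2) = Pow(Rational(2362, 323), 2) = Rational(5579044, 104329)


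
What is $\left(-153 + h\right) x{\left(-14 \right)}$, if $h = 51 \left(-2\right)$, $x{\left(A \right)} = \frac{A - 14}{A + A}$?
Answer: $-255$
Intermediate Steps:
$x{\left(A \right)} = \frac{-14 + A}{2 A}$
$h = -102$
$\left(-153 + h\right) x{\left(-14 \right)} = \left(-153 - 102\right) \frac{-14 - 14}{2 \left(-14\right)} = - 255 \cdot \frac{1}{2} \left(- \frac{1}{14}\right) \left(-28\right) = \left(-255\right) 1 = -255$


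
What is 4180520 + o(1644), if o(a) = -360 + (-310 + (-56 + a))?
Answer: 4181438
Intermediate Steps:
o(a) = -726 + a (o(a) = -360 + (-366 + a) = -726 + a)
4180520 + o(1644) = 4180520 + (-726 + 1644) = 4180520 + 918 = 4181438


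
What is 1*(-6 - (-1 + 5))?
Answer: -10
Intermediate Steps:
1*(-6 - (-1 + 5)) = 1*(-6 - 1*4) = 1*(-6 - 4) = 1*(-10) = -10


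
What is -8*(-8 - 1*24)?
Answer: 256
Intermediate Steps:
-8*(-8 - 1*24) = -8*(-8 - 24) = -8*(-32) = 256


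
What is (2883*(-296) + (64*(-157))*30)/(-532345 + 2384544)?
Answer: -1154808/1852199 ≈ -0.62348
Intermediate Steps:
(2883*(-296) + (64*(-157))*30)/(-532345 + 2384544) = (-853368 - 10048*30)/1852199 = (-853368 - 301440)*(1/1852199) = -1154808*1/1852199 = -1154808/1852199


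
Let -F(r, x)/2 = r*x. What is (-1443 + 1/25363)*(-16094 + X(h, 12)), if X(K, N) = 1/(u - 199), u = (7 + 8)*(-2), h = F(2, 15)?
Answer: 134885895051816/5808127 ≈ 2.3224e+7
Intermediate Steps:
F(r, x) = -2*r*x
h = -60 (h = -2*2*15 = -60)
u = -30 (u = 15*(-2) = -30)
X(K, N) = -1/229 (X(K, N) = 1/(-30 - 199) = 1/(-229) = -1/229)
(-1443 + 1/25363)*(-16094 + X(h, 12)) = (-1443 + 1/25363)*(-16094 - 1/229) = (-1443 + 1/25363)*(-3685527/229) = -36598808/25363*(-3685527/229) = 134885895051816/5808127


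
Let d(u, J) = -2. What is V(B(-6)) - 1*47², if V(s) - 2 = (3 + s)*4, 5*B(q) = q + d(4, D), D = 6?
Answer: -11007/5 ≈ -2201.4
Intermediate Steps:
B(q) = -⅖ + q/5 (B(q) = (q - 2)/5 = (-2 + q)/5 = -⅖ + q/5)
V(s) = 14 + 4*s (V(s) = 2 + (3 + s)*4 = 2 + (12 + 4*s) = 14 + 4*s)
V(B(-6)) - 1*47² = (14 + 4*(-⅖ + (⅕)*(-6))) - 1*47² = (14 + 4*(-⅖ - 6/5)) - 1*2209 = (14 + 4*(-8/5)) - 2209 = (14 - 32/5) - 2209 = 38/5 - 2209 = -11007/5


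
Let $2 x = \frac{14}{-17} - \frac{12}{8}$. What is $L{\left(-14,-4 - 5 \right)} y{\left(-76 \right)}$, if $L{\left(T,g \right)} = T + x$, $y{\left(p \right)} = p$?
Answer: $\frac{19589}{17} \approx 1152.3$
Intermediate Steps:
$x = - \frac{79}{68}$ ($x = \frac{\frac{14}{-17} - \frac{12}{8}}{2} = \frac{14 \left(- \frac{1}{17}\right) - \frac{3}{2}}{2} = \frac{- \frac{14}{17} - \frac{3}{2}}{2} = \frac{1}{2} \left(- \frac{79}{34}\right) = - \frac{79}{68} \approx -1.1618$)
$L{\left(T,g \right)} = - \frac{79}{68} + T$ ($L{\left(T,g \right)} = T - \frac{79}{68} = - \frac{79}{68} + T$)
$L{\left(-14,-4 - 5 \right)} y{\left(-76 \right)} = \left(- \frac{79}{68} - 14\right) \left(-76\right) = \left(- \frac{1031}{68}\right) \left(-76\right) = \frac{19589}{17}$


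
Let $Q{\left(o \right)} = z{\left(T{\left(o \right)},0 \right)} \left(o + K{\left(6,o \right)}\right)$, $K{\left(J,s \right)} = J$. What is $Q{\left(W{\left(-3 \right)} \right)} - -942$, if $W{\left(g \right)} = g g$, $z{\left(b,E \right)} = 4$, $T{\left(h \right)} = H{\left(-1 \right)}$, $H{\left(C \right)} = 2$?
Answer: $1002$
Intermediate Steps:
$T{\left(h \right)} = 2$
$W{\left(g \right)} = g^{2}$
$Q{\left(o \right)} = 24 + 4 o$ ($Q{\left(o \right)} = 4 \left(o + 6\right) = 4 \left(6 + o\right) = 24 + 4 o$)
$Q{\left(W{\left(-3 \right)} \right)} - -942 = \left(24 + 4 \left(-3\right)^{2}\right) - -942 = \left(24 + 4 \cdot 9\right) + \left(1036 - 94\right) = \left(24 + 36\right) + 942 = 60 + 942 = 1002$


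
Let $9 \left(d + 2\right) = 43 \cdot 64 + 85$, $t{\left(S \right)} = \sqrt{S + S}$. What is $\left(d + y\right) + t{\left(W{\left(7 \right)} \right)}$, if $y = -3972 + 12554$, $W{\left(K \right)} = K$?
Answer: $\frac{80057}{9} + \sqrt{14} \approx 8899.0$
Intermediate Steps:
$y = 8582$
$t{\left(S \right)} = \sqrt{2} \sqrt{S}$ ($t{\left(S \right)} = \sqrt{2 S} = \sqrt{2} \sqrt{S}$)
$d = \frac{2819}{9}$ ($d = -2 + \frac{43 \cdot 64 + 85}{9} = -2 + \frac{2752 + 85}{9} = -2 + \frac{1}{9} \cdot 2837 = -2 + \frac{2837}{9} = \frac{2819}{9} \approx 313.22$)
$\left(d + y\right) + t{\left(W{\left(7 \right)} \right)} = \left(\frac{2819}{9} + 8582\right) + \sqrt{2} \sqrt{7} = \frac{80057}{9} + \sqrt{14}$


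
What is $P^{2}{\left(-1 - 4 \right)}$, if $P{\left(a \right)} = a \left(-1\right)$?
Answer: $25$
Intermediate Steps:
$P{\left(a \right)} = - a$
$P^{2}{\left(-1 - 4 \right)} = \left(- (-1 - 4)\right)^{2} = \left(\left(-1\right) \left(-5\right)\right)^{2} = 5^{2} = 25$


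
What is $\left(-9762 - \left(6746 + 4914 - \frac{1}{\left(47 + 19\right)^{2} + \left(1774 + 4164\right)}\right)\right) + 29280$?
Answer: $\frac{80890253}{10294} \approx 7858.0$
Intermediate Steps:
$\left(-9762 - \left(6746 + 4914 - \frac{1}{\left(47 + 19\right)^{2} + \left(1774 + 4164\right)}\right)\right) + 29280 = \left(-9762 + \left(\frac{1}{66^{2} + 5938} - \left(6746 + 4914\right)\right)\right) + 29280 = \left(-9762 + \left(\frac{1}{4356 + 5938} - 11660\right)\right) + 29280 = \left(-9762 - \left(11660 - \frac{1}{10294}\right)\right) + 29280 = \left(-9762 + \left(\frac{1}{10294} - 11660\right)\right) + 29280 = \left(-9762 - \frac{120028039}{10294}\right) + 29280 = - \frac{220518067}{10294} + 29280 = \frac{80890253}{10294}$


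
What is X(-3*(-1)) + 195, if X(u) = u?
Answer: 198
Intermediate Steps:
X(-3*(-1)) + 195 = -3*(-1) + 195 = 3 + 195 = 198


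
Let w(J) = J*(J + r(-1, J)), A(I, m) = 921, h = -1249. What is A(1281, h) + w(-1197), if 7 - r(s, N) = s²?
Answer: 1426548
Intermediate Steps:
r(s, N) = 7 - s²
w(J) = J*(6 + J) (w(J) = J*(J + (7 - 1*(-1)²)) = J*(J + (7 - 1*1)) = J*(J + (7 - 1)) = J*(J + 6) = J*(6 + J))
A(1281, h) + w(-1197) = 921 - 1197*(6 - 1197) = 921 - 1197*(-1191) = 921 + 1425627 = 1426548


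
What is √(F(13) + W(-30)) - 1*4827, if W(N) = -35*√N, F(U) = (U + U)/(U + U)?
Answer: -4827 + √(1 - 35*I*√30) ≈ -4817.2 - 9.7649*I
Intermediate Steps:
F(U) = 1 (F(U) = (2*U)/((2*U)) = (2*U)*(1/(2*U)) = 1)
√(F(13) + W(-30)) - 1*4827 = √(1 - 35*I*√30) - 1*4827 = √(1 - 35*I*√30) - 4827 = -4827 + √(1 - 35*I*√30)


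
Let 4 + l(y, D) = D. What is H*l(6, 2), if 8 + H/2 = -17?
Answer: 100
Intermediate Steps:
H = -50 (H = -16 + 2*(-17) = -16 - 34 = -50)
l(y, D) = -4 + D
H*l(6, 2) = -50*(-4 + 2) = -50*(-2) = 100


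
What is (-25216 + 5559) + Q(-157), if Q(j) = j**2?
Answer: 4992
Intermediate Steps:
(-25216 + 5559) + Q(-157) = (-25216 + 5559) + (-157)**2 = -19657 + 24649 = 4992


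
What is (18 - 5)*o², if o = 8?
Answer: 832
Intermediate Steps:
(18 - 5)*o² = (18 - 5)*8² = 13*64 = 832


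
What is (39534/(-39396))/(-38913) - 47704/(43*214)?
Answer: -6094221467827/1175568189558 ≈ -5.1841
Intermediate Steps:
(39534/(-39396))/(-38913) - 47704/(43*214) = (39534*(-1/39396))*(-1/38913) - 47704/9202 = -6589/6566*(-1/38913) - 47704*1/9202 = 6589/255502758 - 23852/4601 = -6094221467827/1175568189558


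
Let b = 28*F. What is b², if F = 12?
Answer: 112896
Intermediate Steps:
b = 336 (b = 28*12 = 336)
b² = 336² = 112896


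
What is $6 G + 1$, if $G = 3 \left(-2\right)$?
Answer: $-35$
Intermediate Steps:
$G = -6$
$6 G + 1 = 6 \left(-6\right) + 1 = -36 + 1 = -35$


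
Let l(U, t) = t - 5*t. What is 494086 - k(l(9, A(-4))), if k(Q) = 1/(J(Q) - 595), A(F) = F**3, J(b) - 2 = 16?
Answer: 285087623/577 ≈ 4.9409e+5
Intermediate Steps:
J(b) = 18 (J(b) = 2 + 16 = 18)
l(U, t) = -4*t (l(U, t) = t - 5*t = -4*t)
k(Q) = -1/577 (k(Q) = 1/(18 - 595) = 1/(-577) = -1/577)
494086 - k(l(9, A(-4))) = 494086 - 1*(-1/577) = 494086 + 1/577 = 285087623/577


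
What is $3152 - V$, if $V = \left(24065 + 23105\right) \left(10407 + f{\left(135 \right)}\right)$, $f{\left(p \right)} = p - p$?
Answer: $-490895038$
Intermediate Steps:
$f{\left(p \right)} = 0$
$V = 490898190$ ($V = \left(24065 + 23105\right) \left(10407 + 0\right) = 47170 \cdot 10407 = 490898190$)
$3152 - V = 3152 - 490898190 = -490895038$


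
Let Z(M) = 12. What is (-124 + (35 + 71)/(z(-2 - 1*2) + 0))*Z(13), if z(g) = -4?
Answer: -1806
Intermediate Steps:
(-124 + (35 + 71)/(z(-2 - 1*2) + 0))*Z(13) = (-124 + (35 + 71)/(-4 + 0))*12 = (-124 + 106/(-4))*12 = (-124 + 106*(-¼))*12 = (-124 - 53/2)*12 = -301/2*12 = -1806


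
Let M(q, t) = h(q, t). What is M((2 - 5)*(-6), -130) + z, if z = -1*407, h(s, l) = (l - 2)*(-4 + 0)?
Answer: 121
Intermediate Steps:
h(s, l) = 8 - 4*l (h(s, l) = (-2 + l)*(-4) = 8 - 4*l)
M(q, t) = 8 - 4*t
z = -407
M((2 - 5)*(-6), -130) + z = (8 - 4*(-130)) - 407 = (8 + 520) - 407 = 528 - 407 = 121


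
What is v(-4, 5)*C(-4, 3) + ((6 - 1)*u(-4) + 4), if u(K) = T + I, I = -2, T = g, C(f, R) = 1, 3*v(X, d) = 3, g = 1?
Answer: 0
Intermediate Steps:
v(X, d) = 1 (v(X, d) = (⅓)*3 = 1)
T = 1
u(K) = -1 (u(K) = 1 - 2 = -1)
v(-4, 5)*C(-4, 3) + ((6 - 1)*u(-4) + 4) = 1*1 + ((6 - 1)*(-1) + 4) = 1 + (5*(-1) + 4) = 1 + (-5 + 4) = 1 - 1 = 0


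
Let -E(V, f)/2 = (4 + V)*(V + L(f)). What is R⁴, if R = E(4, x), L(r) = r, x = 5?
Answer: 429981696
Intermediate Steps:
E(V, f) = -2*(4 + V)*(V + f)
R = -144 (R = -8*4 - 8*5 - 2*4² - 2*4*5 = -32 - 40 - 2*16 - 40 = -32 - 40 - 32 - 40 = -144)
R⁴ = (-144)⁴ = 429981696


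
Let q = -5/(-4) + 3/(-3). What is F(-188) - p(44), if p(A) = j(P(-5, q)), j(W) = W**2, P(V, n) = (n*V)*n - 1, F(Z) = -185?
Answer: -47801/256 ≈ -186.72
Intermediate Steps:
q = 1/4 (q = -5*(-1/4) + 3*(-1/3) = 5/4 - 1 = 1/4 ≈ 0.25000)
P(V, n) = -1 + V*n**2 (P(V, n) = (V*n)*n - 1 = V*n**2 - 1 = -1 + V*n**2)
p(A) = 441/256 (p(A) = (-1 - 5*(1/4)**2)**2 = (-1 - 5*1/16)**2 = (-1 - 5/16)**2 = (-21/16)**2 = 441/256)
F(-188) - p(44) = -185 - 1*441/256 = -185 - 441/256 = -47801/256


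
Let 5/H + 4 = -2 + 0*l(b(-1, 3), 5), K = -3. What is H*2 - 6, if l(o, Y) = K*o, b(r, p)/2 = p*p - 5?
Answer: -23/3 ≈ -7.6667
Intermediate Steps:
b(r, p) = -10 + 2*p² (b(r, p) = 2*(p*p - 5) = 2*(p² - 5) = 2*(-5 + p²) = -10 + 2*p²)
l(o, Y) = -3*o
H = -⅚ (H = 5/(-4 + (-2 + 0*(-3*(-10 + 2*3²)))) = 5/(-4 + (-2 + 0*(-3*(-10 + 2*9)))) = 5/(-4 + (-2 + 0*(-3*(-10 + 18)))) = 5/(-4 + (-2 + 0*(-3*8))) = 5/(-4 + (-2 + 0*(-24))) = 5/(-4 + (-2 + 0)) = 5/(-4 - 2) = 5/(-6) = 5*(-⅙) = -⅚ ≈ -0.83333)
H*2 - 6 = -⅚*2 - 6 = -5/3 - 6 = -23/3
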